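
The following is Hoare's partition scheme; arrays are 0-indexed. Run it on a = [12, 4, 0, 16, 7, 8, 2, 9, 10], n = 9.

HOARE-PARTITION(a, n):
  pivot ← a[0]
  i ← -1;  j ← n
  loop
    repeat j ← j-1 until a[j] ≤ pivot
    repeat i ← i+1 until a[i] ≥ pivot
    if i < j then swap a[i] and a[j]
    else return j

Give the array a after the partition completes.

[10, 4, 0, 9, 7, 8, 2, 16, 12]

pivot = a[0] = 12; i = -1, j = 9
j→8 (a[8]=10≤12), i→0 (a[0]=12≥12); i<j, swap → [10, 4, 0, 16, 7, 8, 2, 9, 12]
j→7 (a[7]=9≤12), i→3 (a[3]=16≥12); i<j, swap → [10, 4, 0, 9, 7, 8, 2, 16, 12]
j→6, i→7; i≥j, return j=6. a = [10, 4, 0, 9, 7, 8, 2, 16, 12]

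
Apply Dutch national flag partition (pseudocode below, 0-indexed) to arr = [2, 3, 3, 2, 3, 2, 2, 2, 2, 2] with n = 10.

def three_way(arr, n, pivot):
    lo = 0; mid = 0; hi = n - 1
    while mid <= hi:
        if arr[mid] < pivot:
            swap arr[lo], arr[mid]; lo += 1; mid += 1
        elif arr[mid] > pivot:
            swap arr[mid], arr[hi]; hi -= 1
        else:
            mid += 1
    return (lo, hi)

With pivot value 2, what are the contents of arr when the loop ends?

lo=0 mid=0 hi=9
2=2: mid=1
3>2: swap(1,9), hi=8 ⇒ [2, 2, 3, 2, 3, 2, 2, 2, 2, 3]
2=2: mid=2
3>2: swap(2,8), hi=7 ⇒ [2, 2, 2, 2, 3, 2, 2, 2, 3, 3]
2=2: mid=3
2=2: mid=4
3>2: swap(4,7), hi=6 ⇒ [2, 2, 2, 2, 2, 2, 2, 3, 3, 3]
2=2: mid=5
2=2: mid=6
2=2: mid=7
done. lo=0 hi=6; arr=[2, 2, 2, 2, 2, 2, 2, 3, 3, 3]

[2, 2, 2, 2, 2, 2, 2, 3, 3, 3]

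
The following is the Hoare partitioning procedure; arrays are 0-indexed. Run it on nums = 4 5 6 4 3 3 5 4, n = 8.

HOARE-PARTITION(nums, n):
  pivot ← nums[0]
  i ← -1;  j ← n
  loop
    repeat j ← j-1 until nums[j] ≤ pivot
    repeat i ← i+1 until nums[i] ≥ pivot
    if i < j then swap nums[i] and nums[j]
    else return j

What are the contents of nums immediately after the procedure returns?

4 3 3 4 6 5 5 4

pivot = nums[0] = 4; i = -1, j = 8
j→7 (nums[7]=4≤4), i→0 (nums[0]=4≥4); i<j, swap → 4 5 6 4 3 3 5 4
j→5 (nums[5]=3≤4), i→1 (nums[1]=5≥4); i<j, swap → 4 3 6 4 3 5 5 4
j→4 (nums[4]=3≤4), i→2 (nums[2]=6≥4); i<j, swap → 4 3 3 4 6 5 5 4
j→3, i→3; i≥j, return j=3. nums = 4 3 3 4 6 5 5 4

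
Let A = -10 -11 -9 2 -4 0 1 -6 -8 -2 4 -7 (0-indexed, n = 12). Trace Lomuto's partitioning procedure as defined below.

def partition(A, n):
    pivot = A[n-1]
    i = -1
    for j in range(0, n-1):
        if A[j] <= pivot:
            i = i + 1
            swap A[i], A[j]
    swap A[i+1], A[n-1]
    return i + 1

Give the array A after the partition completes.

pivot = A[11] = -7; i = -1
j=0: A[0]=-10 ≤ -7 → i=0, swap A[0],A[0] (no change) → -10 -11 -9 2 -4 0 1 -6 -8 -2 4 -7
j=1: A[1]=-11 ≤ -7 → i=1, swap A[1],A[1] (no change) → -10 -11 -9 2 -4 0 1 -6 -8 -2 4 -7
j=2: A[2]=-9 ≤ -7 → i=2, swap A[2],A[2] (no change) → -10 -11 -9 2 -4 0 1 -6 -8 -2 4 -7
j=3: A[3]=2 > -7 → no swap
j=4: A[4]=-4 > -7 → no swap
j=5: A[5]=0 > -7 → no swap
j=6: A[6]=1 > -7 → no swap
j=7: A[7]=-6 > -7 → no swap
j=8: A[8]=-8 ≤ -7 → i=3, swap A[3],A[8] → -10 -11 -9 -8 -4 0 1 -6 2 -2 4 -7
j=9: A[9]=-2 > -7 → no swap
j=10: A[10]=4 > -7 → no swap
final swap A[4],A[11] → -10 -11 -9 -8 -7 0 1 -6 2 -2 4 -4; return 4

-10 -11 -9 -8 -7 0 1 -6 2 -2 4 -4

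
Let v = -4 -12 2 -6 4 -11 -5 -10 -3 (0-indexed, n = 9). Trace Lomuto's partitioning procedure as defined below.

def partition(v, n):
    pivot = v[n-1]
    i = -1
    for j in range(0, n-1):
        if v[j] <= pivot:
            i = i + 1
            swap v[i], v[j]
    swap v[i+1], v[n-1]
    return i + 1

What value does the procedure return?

pivot=-3, i=-1
j=0: -4≤-3, i=0, swap(0,0) ⇒ -4 -12 2 -6 4 -11 -5 -10 -3
j=1: -12≤-3, i=1, swap(1,1) ⇒ -4 -12 2 -6 4 -11 -5 -10 -3
j=2: 2>-3, skip
j=3: -6≤-3, i=2, swap(2,3) ⇒ -4 -12 -6 2 4 -11 -5 -10 -3
j=4: 4>-3, skip
j=5: -11≤-3, i=3, swap(3,5) ⇒ -4 -12 -6 -11 4 2 -5 -10 -3
j=6: -5≤-3, i=4, swap(4,6) ⇒ -4 -12 -6 -11 -5 2 4 -10 -3
j=7: -10≤-3, i=5, swap(5,7) ⇒ -4 -12 -6 -11 -5 -10 4 2 -3
swap(6,8) ⇒ -4 -12 -6 -11 -5 -10 -3 2 4; return 6

6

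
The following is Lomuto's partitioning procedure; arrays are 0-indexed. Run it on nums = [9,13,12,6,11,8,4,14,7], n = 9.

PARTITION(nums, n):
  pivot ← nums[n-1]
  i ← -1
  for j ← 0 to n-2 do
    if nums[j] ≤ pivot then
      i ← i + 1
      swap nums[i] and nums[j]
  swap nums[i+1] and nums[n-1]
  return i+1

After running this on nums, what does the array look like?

pivot = nums[8] = 7; i = -1
j=0: nums[0]=9 > 7 → no swap
j=1: nums[1]=13 > 7 → no swap
j=2: nums[2]=12 > 7 → no swap
j=3: nums[3]=6 ≤ 7 → i=0, swap nums[0],nums[3] → [6,13,12,9,11,8,4,14,7]
j=4: nums[4]=11 > 7 → no swap
j=5: nums[5]=8 > 7 → no swap
j=6: nums[6]=4 ≤ 7 → i=1, swap nums[1],nums[6] → [6,4,12,9,11,8,13,14,7]
j=7: nums[7]=14 > 7 → no swap
final swap nums[2],nums[8] → [6,4,7,9,11,8,13,14,12]; return 2

[6,4,7,9,11,8,13,14,12]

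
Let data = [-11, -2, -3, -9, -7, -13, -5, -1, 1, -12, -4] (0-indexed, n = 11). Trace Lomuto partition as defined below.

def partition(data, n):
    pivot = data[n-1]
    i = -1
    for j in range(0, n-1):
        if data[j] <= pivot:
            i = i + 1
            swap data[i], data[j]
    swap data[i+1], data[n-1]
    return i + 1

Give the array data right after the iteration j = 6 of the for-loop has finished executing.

pivot=-4, i=-1
j=0: -11≤-4, i=0, swap(0,0) ⇒ [-11, -2, -3, -9, -7, -13, -5, -1, 1, -12, -4]
j=1: -2>-4, skip
j=2: -3>-4, skip
j=3: -9≤-4, i=1, swap(1,3) ⇒ [-11, -9, -3, -2, -7, -13, -5, -1, 1, -12, -4]
j=4: -7≤-4, i=2, swap(2,4) ⇒ [-11, -9, -7, -2, -3, -13, -5, -1, 1, -12, -4]
j=5: -13≤-4, i=3, swap(3,5) ⇒ [-11, -9, -7, -13, -3, -2, -5, -1, 1, -12, -4]
j=6: -5≤-4, i=4, swap(4,6) ⇒ [-11, -9, -7, -13, -5, -2, -3, -1, 1, -12, -4]
(after j=6) data = [-11, -9, -7, -13, -5, -2, -3, -1, 1, -12, -4]

[-11, -9, -7, -13, -5, -2, -3, -1, 1, -12, -4]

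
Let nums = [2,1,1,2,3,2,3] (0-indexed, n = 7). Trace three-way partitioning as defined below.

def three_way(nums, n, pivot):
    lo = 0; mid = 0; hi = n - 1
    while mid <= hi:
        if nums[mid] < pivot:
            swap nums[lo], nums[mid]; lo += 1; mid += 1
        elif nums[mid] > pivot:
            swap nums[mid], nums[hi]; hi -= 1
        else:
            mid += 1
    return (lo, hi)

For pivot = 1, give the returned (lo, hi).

(0, 1)

lo=0 mid=0 hi=6
2>1: swap(0,6), hi=5 ⇒ [3,1,1,2,3,2,2]
3>1: swap(0,5), hi=4 ⇒ [2,1,1,2,3,3,2]
2>1: swap(0,4), hi=3 ⇒ [3,1,1,2,2,3,2]
3>1: swap(0,3), hi=2 ⇒ [2,1,1,3,2,3,2]
2>1: swap(0,2), hi=1 ⇒ [1,1,2,3,2,3,2]
1=1: mid=1
1=1: mid=2
done. lo=0 hi=1; nums=[1,1,2,3,2,3,2]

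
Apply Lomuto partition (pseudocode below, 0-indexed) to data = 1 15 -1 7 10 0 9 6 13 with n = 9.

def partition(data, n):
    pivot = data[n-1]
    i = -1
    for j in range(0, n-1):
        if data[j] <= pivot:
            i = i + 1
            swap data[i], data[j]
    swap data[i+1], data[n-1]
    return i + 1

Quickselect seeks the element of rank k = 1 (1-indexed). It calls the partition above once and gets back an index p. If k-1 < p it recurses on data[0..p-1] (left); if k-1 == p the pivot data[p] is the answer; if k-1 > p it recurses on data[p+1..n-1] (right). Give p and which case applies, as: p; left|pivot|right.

pivot=13, i=-1
j=0: 1≤13, i=0, swap(0,0) ⇒ 1 15 -1 7 10 0 9 6 13
j=1: 15>13, skip
j=2: -1≤13, i=1, swap(1,2) ⇒ 1 -1 15 7 10 0 9 6 13
j=3: 7≤13, i=2, swap(2,3) ⇒ 1 -1 7 15 10 0 9 6 13
j=4: 10≤13, i=3, swap(3,4) ⇒ 1 -1 7 10 15 0 9 6 13
j=5: 0≤13, i=4, swap(4,5) ⇒ 1 -1 7 10 0 15 9 6 13
j=6: 9≤13, i=5, swap(5,6) ⇒ 1 -1 7 10 0 9 15 6 13
j=7: 6≤13, i=6, swap(6,7) ⇒ 1 -1 7 10 0 9 6 15 13
swap(7,8) ⇒ 1 -1 7 10 0 9 6 13 15; return 7
p = 7; k-1 = 0 < 7 ⇒ left

7; left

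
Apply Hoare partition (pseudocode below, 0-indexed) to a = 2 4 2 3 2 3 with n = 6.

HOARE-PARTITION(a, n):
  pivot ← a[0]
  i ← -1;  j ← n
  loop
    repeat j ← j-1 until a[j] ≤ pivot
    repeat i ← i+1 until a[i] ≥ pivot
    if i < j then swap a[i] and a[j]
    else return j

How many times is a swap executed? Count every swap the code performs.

2

pivot = a[0] = 2; i = -1, j = 6
j→4 (a[4]=2≤2), i→0 (a[0]=2≥2); i<j, swap → 2 4 2 3 2 3
j→2 (a[2]=2≤2), i→1 (a[1]=4≥2); i<j, swap → 2 2 4 3 2 3
j→1, i→2; i≥j, return j=1. a = 2 2 4 3 2 3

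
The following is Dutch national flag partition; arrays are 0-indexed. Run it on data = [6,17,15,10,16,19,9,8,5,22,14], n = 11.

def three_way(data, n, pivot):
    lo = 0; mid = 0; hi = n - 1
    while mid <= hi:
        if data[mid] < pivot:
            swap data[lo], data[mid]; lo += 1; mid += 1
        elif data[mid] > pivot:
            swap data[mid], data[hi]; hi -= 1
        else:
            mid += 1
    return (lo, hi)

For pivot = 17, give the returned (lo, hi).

(8, 8)

lo=0 mid=0 hi=10
6<17: swap(0,0), lo=1 mid=1 ⇒ [6,17,15,10,16,19,9,8,5,22,14]
17=17: mid=2
15<17: swap(1,2), lo=2 mid=3 ⇒ [6,15,17,10,16,19,9,8,5,22,14]
10<17: swap(2,3), lo=3 mid=4 ⇒ [6,15,10,17,16,19,9,8,5,22,14]
16<17: swap(3,4), lo=4 mid=5 ⇒ [6,15,10,16,17,19,9,8,5,22,14]
19>17: swap(5,10), hi=9 ⇒ [6,15,10,16,17,14,9,8,5,22,19]
14<17: swap(4,5), lo=5 mid=6 ⇒ [6,15,10,16,14,17,9,8,5,22,19]
9<17: swap(5,6), lo=6 mid=7 ⇒ [6,15,10,16,14,9,17,8,5,22,19]
8<17: swap(6,7), lo=7 mid=8 ⇒ [6,15,10,16,14,9,8,17,5,22,19]
5<17: swap(7,8), lo=8 mid=9 ⇒ [6,15,10,16,14,9,8,5,17,22,19]
22>17: swap(9,9), hi=8 ⇒ [6,15,10,16,14,9,8,5,17,22,19]
done. lo=8 hi=8; data=[6,15,10,16,14,9,8,5,17,22,19]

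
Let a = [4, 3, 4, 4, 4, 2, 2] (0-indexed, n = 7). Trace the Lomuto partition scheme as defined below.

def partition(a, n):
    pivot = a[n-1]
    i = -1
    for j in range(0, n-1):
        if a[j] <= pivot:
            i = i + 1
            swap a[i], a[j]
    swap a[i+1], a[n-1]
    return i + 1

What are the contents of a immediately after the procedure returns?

[2, 2, 4, 4, 4, 4, 3]

pivot = a[6] = 2; i = -1
j=0: a[0]=4 > 2 → no swap
j=1: a[1]=3 > 2 → no swap
j=2: a[2]=4 > 2 → no swap
j=3: a[3]=4 > 2 → no swap
j=4: a[4]=4 > 2 → no swap
j=5: a[5]=2 ≤ 2 → i=0, swap a[0],a[5] → [2, 3, 4, 4, 4, 4, 2]
final swap a[1],a[6] → [2, 2, 4, 4, 4, 4, 3]; return 1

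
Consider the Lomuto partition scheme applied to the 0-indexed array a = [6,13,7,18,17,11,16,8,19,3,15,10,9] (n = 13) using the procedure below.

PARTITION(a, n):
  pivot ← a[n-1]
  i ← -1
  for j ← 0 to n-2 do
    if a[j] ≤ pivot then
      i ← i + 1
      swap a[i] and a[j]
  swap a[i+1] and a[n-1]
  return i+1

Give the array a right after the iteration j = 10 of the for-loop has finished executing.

[6,7,8,3,17,11,16,13,19,18,15,10,9]

pivot=9, i=-1
j=0: 6≤9, i=0, swap(0,0) ⇒ [6,13,7,18,17,11,16,8,19,3,15,10,9]
j=1: 13>9, skip
j=2: 7≤9, i=1, swap(1,2) ⇒ [6,7,13,18,17,11,16,8,19,3,15,10,9]
j=3: 18>9, skip
j=4: 17>9, skip
j=5: 11>9, skip
j=6: 16>9, skip
j=7: 8≤9, i=2, swap(2,7) ⇒ [6,7,8,18,17,11,16,13,19,3,15,10,9]
j=8: 19>9, skip
j=9: 3≤9, i=3, swap(3,9) ⇒ [6,7,8,3,17,11,16,13,19,18,15,10,9]
j=10: 15>9, skip
(after j=10) a = [6,7,8,3,17,11,16,13,19,18,15,10,9]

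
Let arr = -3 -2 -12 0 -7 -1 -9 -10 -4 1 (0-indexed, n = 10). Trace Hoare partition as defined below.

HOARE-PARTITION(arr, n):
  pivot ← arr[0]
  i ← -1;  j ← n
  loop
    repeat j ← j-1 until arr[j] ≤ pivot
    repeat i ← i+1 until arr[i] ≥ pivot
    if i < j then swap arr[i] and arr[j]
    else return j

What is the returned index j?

4

pivot=-3
j stops at 8 (-4), i stops at 0 (-3); swap ⇒ -4 -2 -12 0 -7 -1 -9 -10 -3 1
j stops at 7 (-10), i stops at 1 (-2); swap ⇒ -4 -10 -12 0 -7 -1 -9 -2 -3 1
j stops at 6 (-9), i stops at 3 (0); swap ⇒ -4 -10 -12 -9 -7 -1 0 -2 -3 1
j stops at 4, i stops at 5; i≥j ⇒ return 4. arr=-4 -10 -12 -9 -7 -1 0 -2 -3 1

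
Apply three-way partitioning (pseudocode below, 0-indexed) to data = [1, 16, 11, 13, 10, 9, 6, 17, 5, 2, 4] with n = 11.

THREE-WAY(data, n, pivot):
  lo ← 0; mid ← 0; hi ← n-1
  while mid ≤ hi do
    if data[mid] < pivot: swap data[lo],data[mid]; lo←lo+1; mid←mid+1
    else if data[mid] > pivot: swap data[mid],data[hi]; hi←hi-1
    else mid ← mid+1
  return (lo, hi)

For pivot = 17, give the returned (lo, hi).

(10, 10)

pivot = 17; lo=0, mid=0, hi=10
data[mid]=1<17: swap data[0],data[0]; lo=1,mid=1 → [1, 16, 11, 13, 10, 9, 6, 17, 5, 2, 4]
data[mid]=16<17: swap data[1],data[1]; lo=2,mid=2 → [1, 16, 11, 13, 10, 9, 6, 17, 5, 2, 4]
data[mid]=11<17: swap data[2],data[2]; lo=3,mid=3 → [1, 16, 11, 13, 10, 9, 6, 17, 5, 2, 4]
data[mid]=13<17: swap data[3],data[3]; lo=4,mid=4 → [1, 16, 11, 13, 10, 9, 6, 17, 5, 2, 4]
data[mid]=10<17: swap data[4],data[4]; lo=5,mid=5 → [1, 16, 11, 13, 10, 9, 6, 17, 5, 2, 4]
data[mid]=9<17: swap data[5],data[5]; lo=6,mid=6 → [1, 16, 11, 13, 10, 9, 6, 17, 5, 2, 4]
data[mid]=6<17: swap data[6],data[6]; lo=7,mid=7 → [1, 16, 11, 13, 10, 9, 6, 17, 5, 2, 4]
data[mid]=17=17: mid=8
data[mid]=5<17: swap data[7],data[8]; lo=8,mid=9 → [1, 16, 11, 13, 10, 9, 6, 5, 17, 2, 4]
data[mid]=2<17: swap data[8],data[9]; lo=9,mid=10 → [1, 16, 11, 13, 10, 9, 6, 5, 2, 17, 4]
data[mid]=4<17: swap data[9],data[10]; lo=10,mid=11 → [1, 16, 11, 13, 10, 9, 6, 5, 2, 4, 17]
end: lo=10, hi=10; data = [1, 16, 11, 13, 10, 9, 6, 5, 2, 4, 17]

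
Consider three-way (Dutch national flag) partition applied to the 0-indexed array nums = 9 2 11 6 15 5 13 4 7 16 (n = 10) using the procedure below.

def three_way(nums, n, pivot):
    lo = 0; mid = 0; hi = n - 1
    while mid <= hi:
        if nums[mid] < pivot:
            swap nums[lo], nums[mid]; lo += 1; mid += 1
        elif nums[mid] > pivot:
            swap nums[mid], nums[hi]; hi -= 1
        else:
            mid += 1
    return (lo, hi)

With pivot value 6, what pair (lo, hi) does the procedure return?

pivot = 6; lo=0, mid=0, hi=9
nums[mid]=9>6: swap nums[0],nums[9]; hi=8 → 16 2 11 6 15 5 13 4 7 9
nums[mid]=16>6: swap nums[0],nums[8]; hi=7 → 7 2 11 6 15 5 13 4 16 9
nums[mid]=7>6: swap nums[0],nums[7]; hi=6 → 4 2 11 6 15 5 13 7 16 9
nums[mid]=4<6: swap nums[0],nums[0]; lo=1,mid=1 → 4 2 11 6 15 5 13 7 16 9
nums[mid]=2<6: swap nums[1],nums[1]; lo=2,mid=2 → 4 2 11 6 15 5 13 7 16 9
nums[mid]=11>6: swap nums[2],nums[6]; hi=5 → 4 2 13 6 15 5 11 7 16 9
nums[mid]=13>6: swap nums[2],nums[5]; hi=4 → 4 2 5 6 15 13 11 7 16 9
nums[mid]=5<6: swap nums[2],nums[2]; lo=3,mid=3 → 4 2 5 6 15 13 11 7 16 9
nums[mid]=6=6: mid=4
nums[mid]=15>6: swap nums[4],nums[4]; hi=3 → 4 2 5 6 15 13 11 7 16 9
end: lo=3, hi=3; nums = 4 2 5 6 15 13 11 7 16 9

(3, 3)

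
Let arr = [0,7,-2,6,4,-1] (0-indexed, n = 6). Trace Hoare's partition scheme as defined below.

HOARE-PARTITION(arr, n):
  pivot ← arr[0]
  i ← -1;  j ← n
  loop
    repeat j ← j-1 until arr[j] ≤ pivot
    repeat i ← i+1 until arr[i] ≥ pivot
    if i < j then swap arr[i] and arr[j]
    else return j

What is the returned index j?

pivot = arr[0] = 0; i = -1, j = 6
j→5 (arr[5]=-1≤0), i→0 (arr[0]=0≥0); i<j, swap → [-1,7,-2,6,4,0]
j→2 (arr[2]=-2≤0), i→1 (arr[1]=7≥0); i<j, swap → [-1,-2,7,6,4,0]
j→1, i→2; i≥j, return j=1. arr = [-1,-2,7,6,4,0]

1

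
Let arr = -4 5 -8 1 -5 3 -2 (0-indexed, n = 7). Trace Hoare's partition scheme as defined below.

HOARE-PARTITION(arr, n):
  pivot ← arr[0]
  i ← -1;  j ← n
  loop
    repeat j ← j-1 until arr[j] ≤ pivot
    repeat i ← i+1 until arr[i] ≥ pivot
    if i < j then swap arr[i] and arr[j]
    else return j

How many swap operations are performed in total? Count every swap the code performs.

pivot=-4
j stops at 4 (-5), i stops at 0 (-4); swap ⇒ -5 5 -8 1 -4 3 -2
j stops at 2 (-8), i stops at 1 (5); swap ⇒ -5 -8 5 1 -4 3 -2
j stops at 1, i stops at 2; i≥j ⇒ return 1. arr=-5 -8 5 1 -4 3 -2

2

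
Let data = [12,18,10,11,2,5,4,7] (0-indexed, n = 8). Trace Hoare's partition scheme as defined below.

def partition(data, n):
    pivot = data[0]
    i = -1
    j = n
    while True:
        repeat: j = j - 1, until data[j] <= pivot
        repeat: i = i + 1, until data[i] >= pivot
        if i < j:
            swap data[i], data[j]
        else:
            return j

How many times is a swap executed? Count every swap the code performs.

pivot = data[0] = 12; i = -1, j = 8
j→7 (data[7]=7≤12), i→0 (data[0]=12≥12); i<j, swap → [7,18,10,11,2,5,4,12]
j→6 (data[6]=4≤12), i→1 (data[1]=18≥12); i<j, swap → [7,4,10,11,2,5,18,12]
j→5, i→6; i≥j, return j=5. data = [7,4,10,11,2,5,18,12]

2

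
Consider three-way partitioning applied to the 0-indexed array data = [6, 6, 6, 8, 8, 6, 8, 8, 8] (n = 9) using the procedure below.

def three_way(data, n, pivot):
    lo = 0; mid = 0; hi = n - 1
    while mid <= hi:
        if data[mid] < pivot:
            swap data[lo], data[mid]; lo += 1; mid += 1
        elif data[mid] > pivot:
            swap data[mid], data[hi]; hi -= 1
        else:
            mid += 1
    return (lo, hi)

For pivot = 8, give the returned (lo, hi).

(4, 8)

lo=0 mid=0 hi=8
6<8: swap(0,0), lo=1 mid=1 ⇒ [6, 6, 6, 8, 8, 6, 8, 8, 8]
6<8: swap(1,1), lo=2 mid=2 ⇒ [6, 6, 6, 8, 8, 6, 8, 8, 8]
6<8: swap(2,2), lo=3 mid=3 ⇒ [6, 6, 6, 8, 8, 6, 8, 8, 8]
8=8: mid=4
8=8: mid=5
6<8: swap(3,5), lo=4 mid=6 ⇒ [6, 6, 6, 6, 8, 8, 8, 8, 8]
8=8: mid=7
8=8: mid=8
8=8: mid=9
done. lo=4 hi=8; data=[6, 6, 6, 6, 8, 8, 8, 8, 8]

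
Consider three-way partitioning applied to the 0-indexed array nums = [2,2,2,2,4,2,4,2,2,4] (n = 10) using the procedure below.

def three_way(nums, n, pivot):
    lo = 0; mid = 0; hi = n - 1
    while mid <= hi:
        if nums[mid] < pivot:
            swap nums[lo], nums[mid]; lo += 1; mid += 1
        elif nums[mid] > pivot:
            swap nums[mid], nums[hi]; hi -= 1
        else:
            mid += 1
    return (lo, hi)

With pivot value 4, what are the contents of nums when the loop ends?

[2,2,2,2,2,2,2,4,4,4]

pivot = 4; lo=0, mid=0, hi=9
nums[mid]=2<4: swap nums[0],nums[0]; lo=1,mid=1 → [2,2,2,2,4,2,4,2,2,4]
nums[mid]=2<4: swap nums[1],nums[1]; lo=2,mid=2 → [2,2,2,2,4,2,4,2,2,4]
nums[mid]=2<4: swap nums[2],nums[2]; lo=3,mid=3 → [2,2,2,2,4,2,4,2,2,4]
nums[mid]=2<4: swap nums[3],nums[3]; lo=4,mid=4 → [2,2,2,2,4,2,4,2,2,4]
nums[mid]=4=4: mid=5
nums[mid]=2<4: swap nums[4],nums[5]; lo=5,mid=6 → [2,2,2,2,2,4,4,2,2,4]
nums[mid]=4=4: mid=7
nums[mid]=2<4: swap nums[5],nums[7]; lo=6,mid=8 → [2,2,2,2,2,2,4,4,2,4]
nums[mid]=2<4: swap nums[6],nums[8]; lo=7,mid=9 → [2,2,2,2,2,2,2,4,4,4]
nums[mid]=4=4: mid=10
end: lo=7, hi=9; nums = [2,2,2,2,2,2,2,4,4,4]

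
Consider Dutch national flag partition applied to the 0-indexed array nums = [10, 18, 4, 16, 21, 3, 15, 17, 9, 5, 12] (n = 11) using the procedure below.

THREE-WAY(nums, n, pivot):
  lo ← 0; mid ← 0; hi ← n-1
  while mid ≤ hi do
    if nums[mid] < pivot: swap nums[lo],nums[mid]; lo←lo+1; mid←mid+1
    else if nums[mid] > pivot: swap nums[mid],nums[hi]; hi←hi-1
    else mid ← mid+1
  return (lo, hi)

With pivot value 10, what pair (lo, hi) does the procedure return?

(4, 4)

pivot = 10; lo=0, mid=0, hi=10
nums[mid]=10=10: mid=1
nums[mid]=18>10: swap nums[1],nums[10]; hi=9 → [10, 12, 4, 16, 21, 3, 15, 17, 9, 5, 18]
nums[mid]=12>10: swap nums[1],nums[9]; hi=8 → [10, 5, 4, 16, 21, 3, 15, 17, 9, 12, 18]
nums[mid]=5<10: swap nums[0],nums[1]; lo=1,mid=2 → [5, 10, 4, 16, 21, 3, 15, 17, 9, 12, 18]
nums[mid]=4<10: swap nums[1],nums[2]; lo=2,mid=3 → [5, 4, 10, 16, 21, 3, 15, 17, 9, 12, 18]
nums[mid]=16>10: swap nums[3],nums[8]; hi=7 → [5, 4, 10, 9, 21, 3, 15, 17, 16, 12, 18]
nums[mid]=9<10: swap nums[2],nums[3]; lo=3,mid=4 → [5, 4, 9, 10, 21, 3, 15, 17, 16, 12, 18]
nums[mid]=21>10: swap nums[4],nums[7]; hi=6 → [5, 4, 9, 10, 17, 3, 15, 21, 16, 12, 18]
nums[mid]=17>10: swap nums[4],nums[6]; hi=5 → [5, 4, 9, 10, 15, 3, 17, 21, 16, 12, 18]
nums[mid]=15>10: swap nums[4],nums[5]; hi=4 → [5, 4, 9, 10, 3, 15, 17, 21, 16, 12, 18]
nums[mid]=3<10: swap nums[3],nums[4]; lo=4,mid=5 → [5, 4, 9, 3, 10, 15, 17, 21, 16, 12, 18]
end: lo=4, hi=4; nums = [5, 4, 9, 3, 10, 15, 17, 21, 16, 12, 18]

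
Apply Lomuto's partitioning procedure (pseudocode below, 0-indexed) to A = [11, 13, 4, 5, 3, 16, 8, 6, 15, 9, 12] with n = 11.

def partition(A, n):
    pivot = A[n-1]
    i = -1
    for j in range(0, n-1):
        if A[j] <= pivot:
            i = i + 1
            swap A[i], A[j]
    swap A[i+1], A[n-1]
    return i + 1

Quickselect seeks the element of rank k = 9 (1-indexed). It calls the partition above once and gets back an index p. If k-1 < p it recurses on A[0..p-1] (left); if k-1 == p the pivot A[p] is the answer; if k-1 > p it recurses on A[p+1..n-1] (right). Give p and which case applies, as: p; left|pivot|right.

7; right

pivot = A[10] = 12; i = -1
j=0: A[0]=11 ≤ 12 → i=0, swap A[0],A[0] (no change) → [11, 13, 4, 5, 3, 16, 8, 6, 15, 9, 12]
j=1: A[1]=13 > 12 → no swap
j=2: A[2]=4 ≤ 12 → i=1, swap A[1],A[2] → [11, 4, 13, 5, 3, 16, 8, 6, 15, 9, 12]
j=3: A[3]=5 ≤ 12 → i=2, swap A[2],A[3] → [11, 4, 5, 13, 3, 16, 8, 6, 15, 9, 12]
j=4: A[4]=3 ≤ 12 → i=3, swap A[3],A[4] → [11, 4, 5, 3, 13, 16, 8, 6, 15, 9, 12]
j=5: A[5]=16 > 12 → no swap
j=6: A[6]=8 ≤ 12 → i=4, swap A[4],A[6] → [11, 4, 5, 3, 8, 16, 13, 6, 15, 9, 12]
j=7: A[7]=6 ≤ 12 → i=5, swap A[5],A[7] → [11, 4, 5, 3, 8, 6, 13, 16, 15, 9, 12]
j=8: A[8]=15 > 12 → no swap
j=9: A[9]=9 ≤ 12 → i=6, swap A[6],A[9] → [11, 4, 5, 3, 8, 6, 9, 16, 15, 13, 12]
final swap A[7],A[10] → [11, 4, 5, 3, 8, 6, 9, 12, 15, 13, 16]; return 7
p = 7; k-1 = 8 > 7 ⇒ right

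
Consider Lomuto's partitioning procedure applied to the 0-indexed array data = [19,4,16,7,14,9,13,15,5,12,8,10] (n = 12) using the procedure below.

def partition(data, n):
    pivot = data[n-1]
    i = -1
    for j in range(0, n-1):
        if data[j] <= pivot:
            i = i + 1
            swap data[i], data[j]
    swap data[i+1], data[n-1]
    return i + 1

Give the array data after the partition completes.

[4,7,9,5,8,10,13,15,19,12,14,16]

pivot=10, i=-1
j=0: 19>10, skip
j=1: 4≤10, i=0, swap(0,1) ⇒ [4,19,16,7,14,9,13,15,5,12,8,10]
j=2: 16>10, skip
j=3: 7≤10, i=1, swap(1,3) ⇒ [4,7,16,19,14,9,13,15,5,12,8,10]
j=4: 14>10, skip
j=5: 9≤10, i=2, swap(2,5) ⇒ [4,7,9,19,14,16,13,15,5,12,8,10]
j=6: 13>10, skip
j=7: 15>10, skip
j=8: 5≤10, i=3, swap(3,8) ⇒ [4,7,9,5,14,16,13,15,19,12,8,10]
j=9: 12>10, skip
j=10: 8≤10, i=4, swap(4,10) ⇒ [4,7,9,5,8,16,13,15,19,12,14,10]
swap(5,11) ⇒ [4,7,9,5,8,10,13,15,19,12,14,16]; return 5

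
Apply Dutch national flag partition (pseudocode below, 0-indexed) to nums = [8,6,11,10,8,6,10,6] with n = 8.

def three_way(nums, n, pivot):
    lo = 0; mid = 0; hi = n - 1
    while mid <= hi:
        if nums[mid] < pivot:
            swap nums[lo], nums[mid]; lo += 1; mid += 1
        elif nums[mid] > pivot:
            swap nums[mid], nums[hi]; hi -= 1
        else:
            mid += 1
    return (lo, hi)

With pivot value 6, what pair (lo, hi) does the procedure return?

lo=0 mid=0 hi=7
8>6: swap(0,7), hi=6 ⇒ [6,6,11,10,8,6,10,8]
6=6: mid=1
6=6: mid=2
11>6: swap(2,6), hi=5 ⇒ [6,6,10,10,8,6,11,8]
10>6: swap(2,5), hi=4 ⇒ [6,6,6,10,8,10,11,8]
6=6: mid=3
10>6: swap(3,4), hi=3 ⇒ [6,6,6,8,10,10,11,8]
8>6: swap(3,3), hi=2 ⇒ [6,6,6,8,10,10,11,8]
done. lo=0 hi=2; nums=[6,6,6,8,10,10,11,8]

(0, 2)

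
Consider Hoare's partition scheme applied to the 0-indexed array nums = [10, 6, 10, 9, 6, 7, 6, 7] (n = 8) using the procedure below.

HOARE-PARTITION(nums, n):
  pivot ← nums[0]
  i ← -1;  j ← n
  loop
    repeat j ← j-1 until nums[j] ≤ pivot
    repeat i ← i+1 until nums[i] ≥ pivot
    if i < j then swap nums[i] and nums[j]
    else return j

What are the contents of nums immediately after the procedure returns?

[7, 6, 6, 9, 6, 7, 10, 10]

pivot = nums[0] = 10; i = -1, j = 8
j→7 (nums[7]=7≤10), i→0 (nums[0]=10≥10); i<j, swap → [7, 6, 10, 9, 6, 7, 6, 10]
j→6 (nums[6]=6≤10), i→2 (nums[2]=10≥10); i<j, swap → [7, 6, 6, 9, 6, 7, 10, 10]
j→5, i→6; i≥j, return j=5. nums = [7, 6, 6, 9, 6, 7, 10, 10]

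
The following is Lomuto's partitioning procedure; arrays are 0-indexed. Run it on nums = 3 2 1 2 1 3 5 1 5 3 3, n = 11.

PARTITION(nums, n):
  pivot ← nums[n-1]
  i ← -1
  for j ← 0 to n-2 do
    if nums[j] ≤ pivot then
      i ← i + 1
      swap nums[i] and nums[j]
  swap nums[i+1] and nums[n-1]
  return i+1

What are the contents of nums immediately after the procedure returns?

3 2 1 2 1 3 1 3 3 5 5

pivot=3, i=-1
j=0: 3≤3, i=0, swap(0,0) ⇒ 3 2 1 2 1 3 5 1 5 3 3
j=1: 2≤3, i=1, swap(1,1) ⇒ 3 2 1 2 1 3 5 1 5 3 3
j=2: 1≤3, i=2, swap(2,2) ⇒ 3 2 1 2 1 3 5 1 5 3 3
j=3: 2≤3, i=3, swap(3,3) ⇒ 3 2 1 2 1 3 5 1 5 3 3
j=4: 1≤3, i=4, swap(4,4) ⇒ 3 2 1 2 1 3 5 1 5 3 3
j=5: 3≤3, i=5, swap(5,5) ⇒ 3 2 1 2 1 3 5 1 5 3 3
j=6: 5>3, skip
j=7: 1≤3, i=6, swap(6,7) ⇒ 3 2 1 2 1 3 1 5 5 3 3
j=8: 5>3, skip
j=9: 3≤3, i=7, swap(7,9) ⇒ 3 2 1 2 1 3 1 3 5 5 3
swap(8,10) ⇒ 3 2 1 2 1 3 1 3 3 5 5; return 8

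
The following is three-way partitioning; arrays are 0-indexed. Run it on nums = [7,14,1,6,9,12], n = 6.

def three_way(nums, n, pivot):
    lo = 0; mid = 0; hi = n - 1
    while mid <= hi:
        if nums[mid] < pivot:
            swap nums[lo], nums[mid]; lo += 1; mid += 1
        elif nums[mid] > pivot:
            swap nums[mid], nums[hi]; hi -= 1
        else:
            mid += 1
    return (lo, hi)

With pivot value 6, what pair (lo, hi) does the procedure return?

(1, 1)

lo=0 mid=0 hi=5
7>6: swap(0,5), hi=4 ⇒ [12,14,1,6,9,7]
12>6: swap(0,4), hi=3 ⇒ [9,14,1,6,12,7]
9>6: swap(0,3), hi=2 ⇒ [6,14,1,9,12,7]
6=6: mid=1
14>6: swap(1,2), hi=1 ⇒ [6,1,14,9,12,7]
1<6: swap(0,1), lo=1 mid=2 ⇒ [1,6,14,9,12,7]
done. lo=1 hi=1; nums=[1,6,14,9,12,7]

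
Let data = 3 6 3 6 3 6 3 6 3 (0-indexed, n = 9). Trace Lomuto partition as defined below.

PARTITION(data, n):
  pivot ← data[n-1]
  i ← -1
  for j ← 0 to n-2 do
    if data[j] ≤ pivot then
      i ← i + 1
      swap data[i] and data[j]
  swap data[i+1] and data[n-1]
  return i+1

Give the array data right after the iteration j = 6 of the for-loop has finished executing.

pivot = data[8] = 3; i = -1
j=0: data[0]=3 ≤ 3 → i=0, swap data[0],data[0] (no change) → 3 6 3 6 3 6 3 6 3
j=1: data[1]=6 > 3 → no swap
j=2: data[2]=3 ≤ 3 → i=1, swap data[1],data[2] → 3 3 6 6 3 6 3 6 3
j=3: data[3]=6 > 3 → no swap
j=4: data[4]=3 ≤ 3 → i=2, swap data[2],data[4] → 3 3 3 6 6 6 3 6 3
j=5: data[5]=6 > 3 → no swap
j=6: data[6]=3 ≤ 3 → i=3, swap data[3],data[6] → 3 3 3 3 6 6 6 6 3
(after j=6) data = 3 3 3 3 6 6 6 6 3

3 3 3 3 6 6 6 6 3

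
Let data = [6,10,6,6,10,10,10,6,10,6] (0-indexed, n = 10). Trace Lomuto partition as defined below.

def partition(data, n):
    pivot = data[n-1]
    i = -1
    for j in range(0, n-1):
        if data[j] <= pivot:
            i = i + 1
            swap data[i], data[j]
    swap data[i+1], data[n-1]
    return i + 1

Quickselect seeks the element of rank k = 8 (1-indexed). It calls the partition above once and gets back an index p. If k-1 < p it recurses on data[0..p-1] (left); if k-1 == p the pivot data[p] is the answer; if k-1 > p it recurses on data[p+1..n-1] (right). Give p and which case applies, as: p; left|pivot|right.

4; right

pivot = data[9] = 6; i = -1
j=0: data[0]=6 ≤ 6 → i=0, swap data[0],data[0] (no change) → [6,10,6,6,10,10,10,6,10,6]
j=1: data[1]=10 > 6 → no swap
j=2: data[2]=6 ≤ 6 → i=1, swap data[1],data[2] → [6,6,10,6,10,10,10,6,10,6]
j=3: data[3]=6 ≤ 6 → i=2, swap data[2],data[3] → [6,6,6,10,10,10,10,6,10,6]
j=4: data[4]=10 > 6 → no swap
j=5: data[5]=10 > 6 → no swap
j=6: data[6]=10 > 6 → no swap
j=7: data[7]=6 ≤ 6 → i=3, swap data[3],data[7] → [6,6,6,6,10,10,10,10,10,6]
j=8: data[8]=10 > 6 → no swap
final swap data[4],data[9] → [6,6,6,6,6,10,10,10,10,10]; return 4
p = 4; k-1 = 7 > 4 ⇒ right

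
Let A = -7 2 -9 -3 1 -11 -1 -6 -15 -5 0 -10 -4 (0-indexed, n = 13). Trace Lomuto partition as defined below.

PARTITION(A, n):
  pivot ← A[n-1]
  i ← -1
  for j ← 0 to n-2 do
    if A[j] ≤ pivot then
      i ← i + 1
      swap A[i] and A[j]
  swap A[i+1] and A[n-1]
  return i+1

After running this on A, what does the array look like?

-7 -9 -11 -6 -15 -5 -10 -4 1 2 0 -1 -3

pivot = A[12] = -4; i = -1
j=0: A[0]=-7 ≤ -4 → i=0, swap A[0],A[0] (no change) → -7 2 -9 -3 1 -11 -1 -6 -15 -5 0 -10 -4
j=1: A[1]=2 > -4 → no swap
j=2: A[2]=-9 ≤ -4 → i=1, swap A[1],A[2] → -7 -9 2 -3 1 -11 -1 -6 -15 -5 0 -10 -4
j=3: A[3]=-3 > -4 → no swap
j=4: A[4]=1 > -4 → no swap
j=5: A[5]=-11 ≤ -4 → i=2, swap A[2],A[5] → -7 -9 -11 -3 1 2 -1 -6 -15 -5 0 -10 -4
j=6: A[6]=-1 > -4 → no swap
j=7: A[7]=-6 ≤ -4 → i=3, swap A[3],A[7] → -7 -9 -11 -6 1 2 -1 -3 -15 -5 0 -10 -4
j=8: A[8]=-15 ≤ -4 → i=4, swap A[4],A[8] → -7 -9 -11 -6 -15 2 -1 -3 1 -5 0 -10 -4
j=9: A[9]=-5 ≤ -4 → i=5, swap A[5],A[9] → -7 -9 -11 -6 -15 -5 -1 -3 1 2 0 -10 -4
j=10: A[10]=0 > -4 → no swap
j=11: A[11]=-10 ≤ -4 → i=6, swap A[6],A[11] → -7 -9 -11 -6 -15 -5 -10 -3 1 2 0 -1 -4
final swap A[7],A[12] → -7 -9 -11 -6 -15 -5 -10 -4 1 2 0 -1 -3; return 7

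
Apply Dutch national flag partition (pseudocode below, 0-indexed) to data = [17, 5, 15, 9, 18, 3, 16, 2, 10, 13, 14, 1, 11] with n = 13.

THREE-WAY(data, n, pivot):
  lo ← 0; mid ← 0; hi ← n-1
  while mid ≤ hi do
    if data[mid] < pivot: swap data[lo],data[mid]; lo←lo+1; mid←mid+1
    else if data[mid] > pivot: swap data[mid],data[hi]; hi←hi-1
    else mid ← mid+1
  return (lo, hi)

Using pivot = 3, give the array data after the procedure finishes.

[1, 2, 3, 18, 9, 16, 15, 10, 13, 14, 5, 11, 17]

lo=0 mid=0 hi=12
17>3: swap(0,12), hi=11 ⇒ [11, 5, 15, 9, 18, 3, 16, 2, 10, 13, 14, 1, 17]
11>3: swap(0,11), hi=10 ⇒ [1, 5, 15, 9, 18, 3, 16, 2, 10, 13, 14, 11, 17]
1<3: swap(0,0), lo=1 mid=1 ⇒ [1, 5, 15, 9, 18, 3, 16, 2, 10, 13, 14, 11, 17]
5>3: swap(1,10), hi=9 ⇒ [1, 14, 15, 9, 18, 3, 16, 2, 10, 13, 5, 11, 17]
14>3: swap(1,9), hi=8 ⇒ [1, 13, 15, 9, 18, 3, 16, 2, 10, 14, 5, 11, 17]
13>3: swap(1,8), hi=7 ⇒ [1, 10, 15, 9, 18, 3, 16, 2, 13, 14, 5, 11, 17]
10>3: swap(1,7), hi=6 ⇒ [1, 2, 15, 9, 18, 3, 16, 10, 13, 14, 5, 11, 17]
2<3: swap(1,1), lo=2 mid=2 ⇒ [1, 2, 15, 9, 18, 3, 16, 10, 13, 14, 5, 11, 17]
15>3: swap(2,6), hi=5 ⇒ [1, 2, 16, 9, 18, 3, 15, 10, 13, 14, 5, 11, 17]
16>3: swap(2,5), hi=4 ⇒ [1, 2, 3, 9, 18, 16, 15, 10, 13, 14, 5, 11, 17]
3=3: mid=3
9>3: swap(3,4), hi=3 ⇒ [1, 2, 3, 18, 9, 16, 15, 10, 13, 14, 5, 11, 17]
18>3: swap(3,3), hi=2 ⇒ [1, 2, 3, 18, 9, 16, 15, 10, 13, 14, 5, 11, 17]
done. lo=2 hi=2; data=[1, 2, 3, 18, 9, 16, 15, 10, 13, 14, 5, 11, 17]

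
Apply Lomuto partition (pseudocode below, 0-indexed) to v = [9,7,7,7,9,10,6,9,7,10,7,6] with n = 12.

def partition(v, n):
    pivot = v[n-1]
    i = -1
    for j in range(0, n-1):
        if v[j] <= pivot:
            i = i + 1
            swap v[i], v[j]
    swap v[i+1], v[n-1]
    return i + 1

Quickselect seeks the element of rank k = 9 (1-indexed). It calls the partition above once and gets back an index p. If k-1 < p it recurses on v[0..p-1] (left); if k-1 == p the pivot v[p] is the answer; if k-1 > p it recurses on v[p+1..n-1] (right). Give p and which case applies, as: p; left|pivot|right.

1; right

pivot = v[11] = 6; i = -1
j=0: v[0]=9 > 6 → no swap
j=1: v[1]=7 > 6 → no swap
j=2: v[2]=7 > 6 → no swap
j=3: v[3]=7 > 6 → no swap
j=4: v[4]=9 > 6 → no swap
j=5: v[5]=10 > 6 → no swap
j=6: v[6]=6 ≤ 6 → i=0, swap v[0],v[6] → [6,7,7,7,9,10,9,9,7,10,7,6]
j=7: v[7]=9 > 6 → no swap
j=8: v[8]=7 > 6 → no swap
j=9: v[9]=10 > 6 → no swap
j=10: v[10]=7 > 6 → no swap
final swap v[1],v[11] → [6,6,7,7,9,10,9,9,7,10,7,7]; return 1
p = 1; k-1 = 8 > 1 ⇒ right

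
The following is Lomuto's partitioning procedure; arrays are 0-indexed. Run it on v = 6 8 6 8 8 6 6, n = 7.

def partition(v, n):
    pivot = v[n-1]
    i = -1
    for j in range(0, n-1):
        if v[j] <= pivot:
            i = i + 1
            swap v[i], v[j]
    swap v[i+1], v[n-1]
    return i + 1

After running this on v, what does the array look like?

pivot=6, i=-1
j=0: 6≤6, i=0, swap(0,0) ⇒ 6 8 6 8 8 6 6
j=1: 8>6, skip
j=2: 6≤6, i=1, swap(1,2) ⇒ 6 6 8 8 8 6 6
j=3: 8>6, skip
j=4: 8>6, skip
j=5: 6≤6, i=2, swap(2,5) ⇒ 6 6 6 8 8 8 6
swap(3,6) ⇒ 6 6 6 6 8 8 8; return 3

6 6 6 6 8 8 8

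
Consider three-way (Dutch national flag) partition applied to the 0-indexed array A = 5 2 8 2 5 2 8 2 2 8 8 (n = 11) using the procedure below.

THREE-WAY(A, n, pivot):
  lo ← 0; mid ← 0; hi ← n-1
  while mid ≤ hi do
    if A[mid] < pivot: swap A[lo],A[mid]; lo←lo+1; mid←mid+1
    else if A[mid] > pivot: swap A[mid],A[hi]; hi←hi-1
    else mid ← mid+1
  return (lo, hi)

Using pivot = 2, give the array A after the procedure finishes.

2 2 2 2 2 8 5 8 8 8 5

lo=0 mid=0 hi=10
5>2: swap(0,10), hi=9 ⇒ 8 2 8 2 5 2 8 2 2 8 5
8>2: swap(0,9), hi=8 ⇒ 8 2 8 2 5 2 8 2 2 8 5
8>2: swap(0,8), hi=7 ⇒ 2 2 8 2 5 2 8 2 8 8 5
2=2: mid=1
2=2: mid=2
8>2: swap(2,7), hi=6 ⇒ 2 2 2 2 5 2 8 8 8 8 5
2=2: mid=3
2=2: mid=4
5>2: swap(4,6), hi=5 ⇒ 2 2 2 2 8 2 5 8 8 8 5
8>2: swap(4,5), hi=4 ⇒ 2 2 2 2 2 8 5 8 8 8 5
2=2: mid=5
done. lo=0 hi=4; A=2 2 2 2 2 8 5 8 8 8 5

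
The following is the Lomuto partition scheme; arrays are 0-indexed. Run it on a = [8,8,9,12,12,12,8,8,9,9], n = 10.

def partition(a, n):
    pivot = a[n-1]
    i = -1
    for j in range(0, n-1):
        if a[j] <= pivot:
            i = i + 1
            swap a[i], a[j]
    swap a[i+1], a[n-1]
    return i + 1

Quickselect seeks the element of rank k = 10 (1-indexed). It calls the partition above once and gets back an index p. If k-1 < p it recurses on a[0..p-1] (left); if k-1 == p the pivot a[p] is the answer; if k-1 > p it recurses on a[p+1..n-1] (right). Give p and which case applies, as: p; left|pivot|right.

pivot = a[9] = 9; i = -1
j=0: a[0]=8 ≤ 9 → i=0, swap a[0],a[0] (no change) → [8,8,9,12,12,12,8,8,9,9]
j=1: a[1]=8 ≤ 9 → i=1, swap a[1],a[1] (no change) → [8,8,9,12,12,12,8,8,9,9]
j=2: a[2]=9 ≤ 9 → i=2, swap a[2],a[2] (no change) → [8,8,9,12,12,12,8,8,9,9]
j=3: a[3]=12 > 9 → no swap
j=4: a[4]=12 > 9 → no swap
j=5: a[5]=12 > 9 → no swap
j=6: a[6]=8 ≤ 9 → i=3, swap a[3],a[6] → [8,8,9,8,12,12,12,8,9,9]
j=7: a[7]=8 ≤ 9 → i=4, swap a[4],a[7] → [8,8,9,8,8,12,12,12,9,9]
j=8: a[8]=9 ≤ 9 → i=5, swap a[5],a[8] → [8,8,9,8,8,9,12,12,12,9]
final swap a[6],a[9] → [8,8,9,8,8,9,9,12,12,12]; return 6
p = 6; k-1 = 9 > 6 ⇒ right

6; right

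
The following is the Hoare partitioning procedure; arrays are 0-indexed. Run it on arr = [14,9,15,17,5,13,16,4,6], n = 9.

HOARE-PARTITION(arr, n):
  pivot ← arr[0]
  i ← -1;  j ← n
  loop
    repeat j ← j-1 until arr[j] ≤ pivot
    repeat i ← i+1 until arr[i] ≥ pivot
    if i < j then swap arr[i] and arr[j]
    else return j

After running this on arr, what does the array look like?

[6,9,4,13,5,17,16,15,14]

pivot=14
j stops at 8 (6), i stops at 0 (14); swap ⇒ [6,9,15,17,5,13,16,4,14]
j stops at 7 (4), i stops at 2 (15); swap ⇒ [6,9,4,17,5,13,16,15,14]
j stops at 5 (13), i stops at 3 (17); swap ⇒ [6,9,4,13,5,17,16,15,14]
j stops at 4, i stops at 5; i≥j ⇒ return 4. arr=[6,9,4,13,5,17,16,15,14]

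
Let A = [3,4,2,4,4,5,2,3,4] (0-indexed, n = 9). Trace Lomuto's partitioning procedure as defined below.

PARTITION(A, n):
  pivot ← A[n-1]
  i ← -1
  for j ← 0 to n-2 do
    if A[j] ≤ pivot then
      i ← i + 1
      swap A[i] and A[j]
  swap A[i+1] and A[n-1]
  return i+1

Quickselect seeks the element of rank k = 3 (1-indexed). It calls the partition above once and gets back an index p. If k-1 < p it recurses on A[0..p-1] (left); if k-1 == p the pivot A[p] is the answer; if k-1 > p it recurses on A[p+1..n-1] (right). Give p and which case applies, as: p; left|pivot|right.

pivot = A[8] = 4; i = -1
j=0: A[0]=3 ≤ 4 → i=0, swap A[0],A[0] (no change) → [3,4,2,4,4,5,2,3,4]
j=1: A[1]=4 ≤ 4 → i=1, swap A[1],A[1] (no change) → [3,4,2,4,4,5,2,3,4]
j=2: A[2]=2 ≤ 4 → i=2, swap A[2],A[2] (no change) → [3,4,2,4,4,5,2,3,4]
j=3: A[3]=4 ≤ 4 → i=3, swap A[3],A[3] (no change) → [3,4,2,4,4,5,2,3,4]
j=4: A[4]=4 ≤ 4 → i=4, swap A[4],A[4] (no change) → [3,4,2,4,4,5,2,3,4]
j=5: A[5]=5 > 4 → no swap
j=6: A[6]=2 ≤ 4 → i=5, swap A[5],A[6] → [3,4,2,4,4,2,5,3,4]
j=7: A[7]=3 ≤ 4 → i=6, swap A[6],A[7] → [3,4,2,4,4,2,3,5,4]
final swap A[7],A[8] → [3,4,2,4,4,2,3,4,5]; return 7
p = 7; k-1 = 2 < 7 ⇒ left

7; left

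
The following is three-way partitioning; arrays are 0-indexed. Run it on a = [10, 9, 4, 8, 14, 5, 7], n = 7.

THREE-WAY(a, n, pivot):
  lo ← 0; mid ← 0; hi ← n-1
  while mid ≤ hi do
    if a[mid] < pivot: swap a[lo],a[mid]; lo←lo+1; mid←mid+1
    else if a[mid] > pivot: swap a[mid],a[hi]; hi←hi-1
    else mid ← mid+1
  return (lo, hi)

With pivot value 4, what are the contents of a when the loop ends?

[4, 9, 8, 14, 5, 7, 10]

lo=0 mid=0 hi=6
10>4: swap(0,6), hi=5 ⇒ [7, 9, 4, 8, 14, 5, 10]
7>4: swap(0,5), hi=4 ⇒ [5, 9, 4, 8, 14, 7, 10]
5>4: swap(0,4), hi=3 ⇒ [14, 9, 4, 8, 5, 7, 10]
14>4: swap(0,3), hi=2 ⇒ [8, 9, 4, 14, 5, 7, 10]
8>4: swap(0,2), hi=1 ⇒ [4, 9, 8, 14, 5, 7, 10]
4=4: mid=1
9>4: swap(1,1), hi=0 ⇒ [4, 9, 8, 14, 5, 7, 10]
done. lo=0 hi=0; a=[4, 9, 8, 14, 5, 7, 10]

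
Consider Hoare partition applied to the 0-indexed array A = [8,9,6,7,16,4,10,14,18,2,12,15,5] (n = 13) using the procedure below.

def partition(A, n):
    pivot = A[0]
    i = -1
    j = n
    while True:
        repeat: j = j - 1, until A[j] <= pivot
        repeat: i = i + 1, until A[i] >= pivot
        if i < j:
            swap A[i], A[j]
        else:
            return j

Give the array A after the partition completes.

pivot=8
j stops at 12 (5), i stops at 0 (8); swap ⇒ [5,9,6,7,16,4,10,14,18,2,12,15,8]
j stops at 9 (2), i stops at 1 (9); swap ⇒ [5,2,6,7,16,4,10,14,18,9,12,15,8]
j stops at 5 (4), i stops at 4 (16); swap ⇒ [5,2,6,7,4,16,10,14,18,9,12,15,8]
j stops at 4, i stops at 5; i≥j ⇒ return 4. A=[5,2,6,7,4,16,10,14,18,9,12,15,8]

[5,2,6,7,4,16,10,14,18,9,12,15,8]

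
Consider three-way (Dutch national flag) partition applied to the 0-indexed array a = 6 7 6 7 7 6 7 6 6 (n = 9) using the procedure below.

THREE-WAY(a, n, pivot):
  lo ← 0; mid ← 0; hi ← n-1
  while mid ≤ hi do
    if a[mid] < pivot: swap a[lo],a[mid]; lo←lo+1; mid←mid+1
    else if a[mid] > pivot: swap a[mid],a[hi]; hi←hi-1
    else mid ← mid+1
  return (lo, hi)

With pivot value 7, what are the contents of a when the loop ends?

6 6 6 6 6 7 7 7 7

lo=0 mid=0 hi=8
6<7: swap(0,0), lo=1 mid=1 ⇒ 6 7 6 7 7 6 7 6 6
7=7: mid=2
6<7: swap(1,2), lo=2 mid=3 ⇒ 6 6 7 7 7 6 7 6 6
7=7: mid=4
7=7: mid=5
6<7: swap(2,5), lo=3 mid=6 ⇒ 6 6 6 7 7 7 7 6 6
7=7: mid=7
6<7: swap(3,7), lo=4 mid=8 ⇒ 6 6 6 6 7 7 7 7 6
6<7: swap(4,8), lo=5 mid=9 ⇒ 6 6 6 6 6 7 7 7 7
done. lo=5 hi=8; a=6 6 6 6 6 7 7 7 7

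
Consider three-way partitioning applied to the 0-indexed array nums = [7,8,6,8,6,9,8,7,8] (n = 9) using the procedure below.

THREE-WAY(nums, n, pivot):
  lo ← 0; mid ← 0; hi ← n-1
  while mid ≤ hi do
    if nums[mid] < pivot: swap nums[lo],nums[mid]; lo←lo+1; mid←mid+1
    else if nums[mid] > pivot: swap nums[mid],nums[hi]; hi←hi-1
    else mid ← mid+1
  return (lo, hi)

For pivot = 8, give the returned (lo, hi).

lo=0 mid=0 hi=8
7<8: swap(0,0), lo=1 mid=1 ⇒ [7,8,6,8,6,9,8,7,8]
8=8: mid=2
6<8: swap(1,2), lo=2 mid=3 ⇒ [7,6,8,8,6,9,8,7,8]
8=8: mid=4
6<8: swap(2,4), lo=3 mid=5 ⇒ [7,6,6,8,8,9,8,7,8]
9>8: swap(5,8), hi=7 ⇒ [7,6,6,8,8,8,8,7,9]
8=8: mid=6
8=8: mid=7
7<8: swap(3,7), lo=4 mid=8 ⇒ [7,6,6,7,8,8,8,8,9]
done. lo=4 hi=7; nums=[7,6,6,7,8,8,8,8,9]

(4, 7)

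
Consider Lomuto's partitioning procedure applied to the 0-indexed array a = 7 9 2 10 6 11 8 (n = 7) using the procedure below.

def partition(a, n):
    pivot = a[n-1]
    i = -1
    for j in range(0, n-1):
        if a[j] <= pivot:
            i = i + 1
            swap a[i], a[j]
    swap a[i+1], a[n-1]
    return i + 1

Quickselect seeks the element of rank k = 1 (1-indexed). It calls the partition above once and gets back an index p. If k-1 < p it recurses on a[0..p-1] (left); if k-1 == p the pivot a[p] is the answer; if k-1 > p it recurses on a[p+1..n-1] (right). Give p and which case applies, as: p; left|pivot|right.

3; left

pivot=8, i=-1
j=0: 7≤8, i=0, swap(0,0) ⇒ 7 9 2 10 6 11 8
j=1: 9>8, skip
j=2: 2≤8, i=1, swap(1,2) ⇒ 7 2 9 10 6 11 8
j=3: 10>8, skip
j=4: 6≤8, i=2, swap(2,4) ⇒ 7 2 6 10 9 11 8
j=5: 11>8, skip
swap(3,6) ⇒ 7 2 6 8 9 11 10; return 3
p = 3; k-1 = 0 < 3 ⇒ left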